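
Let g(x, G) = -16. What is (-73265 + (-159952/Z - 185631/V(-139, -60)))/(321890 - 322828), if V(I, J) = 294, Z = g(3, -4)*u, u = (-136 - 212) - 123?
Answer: 3411889643/43296204 ≈ 78.803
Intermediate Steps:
u = -471 (u = -348 - 123 = -471)
Z = 7536 (Z = -16*(-471) = 7536)
(-73265 + (-159952/Z - 185631/V(-139, -60)))/(321890 - 322828) = (-73265 + (-159952/7536 - 185631/294))/(321890 - 322828) = (-73265 + (-159952*1/7536 - 185631*1/294))/(-938) = (-73265 + (-9997/471 - 61877/98))*(-1/938) = (-73265 - 30123773/46158)*(-1/938) = -3411889643/46158*(-1/938) = 3411889643/43296204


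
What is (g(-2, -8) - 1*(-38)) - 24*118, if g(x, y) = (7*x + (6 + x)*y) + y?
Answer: -2848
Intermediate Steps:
g(x, y) = y + 7*x + y*(6 + x) (g(x, y) = (7*x + y*(6 + x)) + y = y + 7*x + y*(6 + x))
(g(-2, -8) - 1*(-38)) - 24*118 = ((7*(-2) + 7*(-8) - 2*(-8)) - 1*(-38)) - 24*118 = ((-14 - 56 + 16) + 38) - 2832 = (-54 + 38) - 2832 = -16 - 2832 = -2848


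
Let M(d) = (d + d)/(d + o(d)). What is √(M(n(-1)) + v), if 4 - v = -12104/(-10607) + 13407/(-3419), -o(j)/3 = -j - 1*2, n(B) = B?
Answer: 2*√1900489055174294/36265333 ≈ 2.4042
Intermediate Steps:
o(j) = 6 + 3*j (o(j) = -3*(-j - 1*2) = -3*(-j - 2) = -3*(-2 - j) = 6 + 3*j)
M(d) = 2*d/(6 + 4*d) (M(d) = (d + d)/(d + (6 + 3*d)) = (2*d)/(6 + 4*d) = 2*d/(6 + 4*d))
v = 245885805/36265333 (v = 4 - (-12104/(-10607) + 13407/(-3419)) = 4 - (-12104*(-1/10607) + 13407*(-1/3419)) = 4 - (12104/10607 - 13407/3419) = 4 - 1*(-100824473/36265333) = 4 + 100824473/36265333 = 245885805/36265333 ≈ 6.7802)
√(M(n(-1)) + v) = √(-1/(3 + 2*(-1)) + 245885805/36265333) = √(-1/(3 - 2) + 245885805/36265333) = √(-1/1 + 245885805/36265333) = √(-1*1 + 245885805/36265333) = √(-1 + 245885805/36265333) = √(209620472/36265333) = 2*√1900489055174294/36265333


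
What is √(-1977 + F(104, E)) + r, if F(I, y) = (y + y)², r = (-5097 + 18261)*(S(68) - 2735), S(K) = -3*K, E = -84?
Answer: -38688996 + √26247 ≈ -3.8689e+7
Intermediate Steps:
r = -38688996 (r = (-5097 + 18261)*(-3*68 - 2735) = 13164*(-204 - 2735) = 13164*(-2939) = -38688996)
F(I, y) = 4*y² (F(I, y) = (2*y)² = 4*y²)
√(-1977 + F(104, E)) + r = √(-1977 + 4*(-84)²) - 38688996 = √(-1977 + 4*7056) - 38688996 = √(-1977 + 28224) - 38688996 = √26247 - 38688996 = -38688996 + √26247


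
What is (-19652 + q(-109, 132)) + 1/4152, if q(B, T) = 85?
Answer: -81242183/4152 ≈ -19567.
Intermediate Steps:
(-19652 + q(-109, 132)) + 1/4152 = (-19652 + 85) + 1/4152 = -19567 + 1/4152 = -81242183/4152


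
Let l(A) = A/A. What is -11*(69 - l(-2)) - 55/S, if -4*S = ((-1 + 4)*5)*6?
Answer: -6710/9 ≈ -745.56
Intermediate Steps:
l(A) = 1
S = -45/2 (S = -(-1 + 4)*5*6/4 = -3*5*6/4 = -15*6/4 = -1/4*90 = -45/2 ≈ -22.500)
-11*(69 - l(-2)) - 55/S = -11*(69 - 1*1) - 55/(-45/2) = -11*(69 - 1) - 55*(-2/45) = -11*68 + 22/9 = -748 + 22/9 = -6710/9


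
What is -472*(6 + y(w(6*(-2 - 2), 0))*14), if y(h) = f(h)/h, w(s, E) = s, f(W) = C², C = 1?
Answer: -7670/3 ≈ -2556.7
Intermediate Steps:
f(W) = 1 (f(W) = 1² = 1)
y(h) = 1/h
-472*(6 + y(w(6*(-2 - 2), 0))*14) = -472*(6 + 14/(6*(-2 - 2))) = -472*(6 + 14/(6*(-4))) = -472*(6 + 14/(-24)) = -472*(6 - 1/24*14) = -472*(6 - 7/12) = -472*65/12 = -7670/3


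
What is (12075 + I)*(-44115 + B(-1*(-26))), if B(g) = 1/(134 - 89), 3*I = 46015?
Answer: -32652141952/27 ≈ -1.2093e+9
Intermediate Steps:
I = 46015/3 (I = (⅓)*46015 = 46015/3 ≈ 15338.)
B(g) = 1/45
(12075 + I)*(-44115 + B(-1*(-26))) = (12075 + 46015/3)*(-44115 + 1/45) = (82240/3)*(-1985174/45) = -32652141952/27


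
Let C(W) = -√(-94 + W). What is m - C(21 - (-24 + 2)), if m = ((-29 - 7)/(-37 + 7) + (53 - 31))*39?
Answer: 4524/5 + I*√51 ≈ 904.8 + 7.1414*I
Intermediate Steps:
m = 4524/5 (m = (-36/(-30) + 22)*39 = (-36*(-1/30) + 22)*39 = (6/5 + 22)*39 = (116/5)*39 = 4524/5 ≈ 904.80)
m - C(21 - (-24 + 2)) = 4524/5 - (-1)*√(-94 + (21 - (-24 + 2))) = 4524/5 - (-1)*√(-94 + (21 - 1*(-22))) = 4524/5 - (-1)*√(-94 + (21 + 22)) = 4524/5 - (-1)*√(-94 + 43) = 4524/5 - (-1)*√(-51) = 4524/5 - (-1)*I*√51 = 4524/5 + I*√51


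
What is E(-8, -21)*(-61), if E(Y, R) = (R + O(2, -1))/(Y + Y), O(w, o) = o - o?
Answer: -1281/16 ≈ -80.063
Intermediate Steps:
O(w, o) = 0
E(Y, R) = R/(2*Y) (E(Y, R) = (R + 0)/(Y + Y) = R/((2*Y)) = R*(1/(2*Y)) = R/(2*Y))
E(-8, -21)*(-61) = ((½)*(-21)/(-8))*(-61) = ((½)*(-21)*(-⅛))*(-61) = (21/16)*(-61) = -1281/16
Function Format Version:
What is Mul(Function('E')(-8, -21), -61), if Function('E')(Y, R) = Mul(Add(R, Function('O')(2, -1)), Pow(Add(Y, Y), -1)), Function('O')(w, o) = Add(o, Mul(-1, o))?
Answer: Rational(-1281, 16) ≈ -80.063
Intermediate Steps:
Function('O')(w, o) = 0
Function('E')(Y, R) = Mul(Rational(1, 2), R, Pow(Y, -1)) (Function('E')(Y, R) = Mul(Add(R, 0), Pow(Add(Y, Y), -1)) = Mul(R, Pow(Mul(2, Y), -1)) = Mul(R, Mul(Rational(1, 2), Pow(Y, -1))) = Mul(Rational(1, 2), R, Pow(Y, -1)))
Mul(Function('E')(-8, -21), -61) = Mul(Mul(Rational(1, 2), -21, Pow(-8, -1)), -61) = Mul(Mul(Rational(1, 2), -21, Rational(-1, 8)), -61) = Mul(Rational(21, 16), -61) = Rational(-1281, 16)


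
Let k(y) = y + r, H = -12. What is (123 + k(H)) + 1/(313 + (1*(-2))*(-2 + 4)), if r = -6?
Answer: 32446/309 ≈ 105.00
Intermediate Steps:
k(y) = -6 + y (k(y) = y - 6 = -6 + y)
(123 + k(H)) + 1/(313 + (1*(-2))*(-2 + 4)) = (123 + (-6 - 12)) + 1/(313 + (1*(-2))*(-2 + 4)) = (123 - 18) + 1/(313 - 2*2) = 105 + 1/(313 - 4) = 105 + 1/309 = 32446/309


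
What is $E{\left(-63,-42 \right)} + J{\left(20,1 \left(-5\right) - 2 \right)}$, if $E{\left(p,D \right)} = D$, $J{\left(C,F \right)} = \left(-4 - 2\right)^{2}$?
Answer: $-6$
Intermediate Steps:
$J{\left(C,F \right)} = 36$ ($J{\left(C,F \right)} = \left(-6\right)^{2} = 36$)
$E{\left(-63,-42 \right)} + J{\left(20,1 \left(-5\right) - 2 \right)} = -42 + 36 = -6$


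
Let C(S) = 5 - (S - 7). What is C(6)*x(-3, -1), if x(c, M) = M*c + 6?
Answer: 54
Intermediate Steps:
x(c, M) = 6 + M*c
C(S) = 12 - S (C(S) = 5 - (-7 + S) = 5 + (7 - S) = 12 - S)
C(6)*x(-3, -1) = (12 - 1*6)*(6 - 1*(-3)) = (12 - 6)*(6 + 3) = 6*9 = 54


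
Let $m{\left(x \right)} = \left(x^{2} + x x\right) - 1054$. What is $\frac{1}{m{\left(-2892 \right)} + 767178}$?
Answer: $\frac{1}{17493452} \approx 5.7164 \cdot 10^{-8}$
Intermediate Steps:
$m{\left(x \right)} = -1054 + 2 x^{2}$ ($m{\left(x \right)} = \left(x^{2} + x^{2}\right) - 1054 = 2 x^{2} - 1054 = -1054 + 2 x^{2}$)
$\frac{1}{m{\left(-2892 \right)} + 767178} = \frac{1}{\left(-1054 + 2 \left(-2892\right)^{2}\right) + 767178} = \frac{1}{\left(-1054 + 2 \cdot 8363664\right) + 767178} = \frac{1}{\left(-1054 + 16727328\right) + 767178} = \frac{1}{16726274 + 767178} = \frac{1}{17493452}$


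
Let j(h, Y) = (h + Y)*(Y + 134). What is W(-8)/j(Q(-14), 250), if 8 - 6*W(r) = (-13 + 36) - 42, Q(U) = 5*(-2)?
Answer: 1/20480 ≈ 4.8828e-5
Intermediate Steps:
Q(U) = -10
W(r) = 9/2 (W(r) = 4/3 - ((-13 + 36) - 42)/6 = 4/3 - (23 - 42)/6 = 4/3 - ⅙*(-19) = 4/3 + 19/6 = 9/2)
j(h, Y) = (134 + Y)*(Y + h) (j(h, Y) = (Y + h)*(134 + Y) = (134 + Y)*(Y + h))
W(-8)/j(Q(-14), 250) = 9/(2*(250² + 134*250 + 134*(-10) + 250*(-10))) = 9/(2*(62500 + 33500 - 1340 - 2500)) = (9/2)/92160 = (9/2)*(1/92160) = 1/20480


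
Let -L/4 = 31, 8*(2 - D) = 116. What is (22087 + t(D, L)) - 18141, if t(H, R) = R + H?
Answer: 7619/2 ≈ 3809.5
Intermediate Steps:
D = -25/2 (D = 2 - ⅛*116 = 2 - 29/2 = -25/2 ≈ -12.500)
L = -124 (L = -4*31 = -124)
t(H, R) = H + R
(22087 + t(D, L)) - 18141 = (22087 + (-25/2 - 124)) - 18141 = (22087 - 273/2) - 18141 = 43901/2 - 18141 = 7619/2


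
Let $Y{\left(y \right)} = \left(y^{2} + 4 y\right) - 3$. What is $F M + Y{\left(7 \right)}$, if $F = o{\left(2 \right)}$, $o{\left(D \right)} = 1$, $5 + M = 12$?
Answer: $81$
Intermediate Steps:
$M = 7$ ($M = -5 + 12 = 7$)
$Y{\left(y \right)} = -3 + y^{2} + 4 y$
$F = 1$
$F M + Y{\left(7 \right)} = 1 \cdot 7 + \left(-3 + 7^{2} + 4 \cdot 7\right) = 7 + \left(-3 + 49 + 28\right) = 7 + 74 = 81$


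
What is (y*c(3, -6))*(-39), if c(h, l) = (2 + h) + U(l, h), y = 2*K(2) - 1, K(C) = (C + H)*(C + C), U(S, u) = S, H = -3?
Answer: -351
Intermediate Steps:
K(C) = 2*C*(-3 + C) (K(C) = (C - 3)*(C + C) = (-3 + C)*(2*C) = 2*C*(-3 + C))
y = -9 (y = 2*(2*2*(-3 + 2)) - 1 = 2*(2*2*(-1)) - 1 = 2*(-4) - 1 = -8 - 1 = -9)
c(h, l) = 2 + h + l (c(h, l) = (2 + h) + l = 2 + h + l)
(y*c(3, -6))*(-39) = -9*(2 + 3 - 6)*(-39) = -9*(-1)*(-39) = 9*(-39) = -351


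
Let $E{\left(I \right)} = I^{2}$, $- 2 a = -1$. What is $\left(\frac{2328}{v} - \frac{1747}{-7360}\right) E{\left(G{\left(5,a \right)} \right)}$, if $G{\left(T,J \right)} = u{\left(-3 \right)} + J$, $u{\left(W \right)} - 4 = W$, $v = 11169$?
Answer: $\frac{36646323}{36535040} \approx 1.003$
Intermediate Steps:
$a = \frac{1}{2}$ ($a = \left(- \frac{1}{2}\right) \left(-1\right) = \frac{1}{2} \approx 0.5$)
$u{\left(W \right)} = 4 + W$
$G{\left(T,J \right)} = 1 + J$ ($G{\left(T,J \right)} = \left(4 - 3\right) + J = 1 + J$)
$\left(\frac{2328}{v} - \frac{1747}{-7360}\right) E{\left(G{\left(5,a \right)} \right)} = \left(\frac{2328}{11169} - \frac{1747}{-7360}\right) \left(1 + \frac{1}{2}\right)^{2} = \left(2328 \cdot \frac{1}{11169} - - \frac{1747}{7360}\right) \left(\frac{3}{2}\right)^{2} = \left(\frac{776}{3723} + \frac{1747}{7360}\right) \frac{9}{4} = \frac{12215441}{27401280} \cdot \frac{9}{4} = \frac{36646323}{36535040}$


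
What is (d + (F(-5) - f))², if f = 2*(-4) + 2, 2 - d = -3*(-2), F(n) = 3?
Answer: 25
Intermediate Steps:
d = -4 (d = 2 - (-3)*(-2) = 2 - 1*6 = 2 - 6 = -4)
f = -6 (f = -8 + 2 = -6)
(d + (F(-5) - f))² = (-4 + (3 - 1*(-6)))² = (-4 + (3 + 6))² = (-4 + 9)² = 5² = 25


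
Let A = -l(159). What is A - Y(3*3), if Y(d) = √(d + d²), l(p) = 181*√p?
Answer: -181*√159 - 3*√10 ≈ -2291.8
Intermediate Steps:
A = -181*√159 ≈ -2282.3
A - Y(3*3) = -181*√159 - √((3*3)*(1 + 3*3)) = -181*√159 - √(9*(1 + 9)) = -181*√159 - √(9*10) = -181*√159 - √90 = -181*√159 - 3*√10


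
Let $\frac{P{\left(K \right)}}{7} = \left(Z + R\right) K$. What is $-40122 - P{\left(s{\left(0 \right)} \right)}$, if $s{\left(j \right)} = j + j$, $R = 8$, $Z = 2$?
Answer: $-40122$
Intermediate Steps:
$s{\left(j \right)} = 2 j$
$P{\left(K \right)} = 70 K$ ($P{\left(K \right)} = 7 \left(2 + 8\right) K = 7 \cdot 10 K = 70 K$)
$-40122 - P{\left(s{\left(0 \right)} \right)} = -40122 - 70 \cdot 2 \cdot 0 = -40122 - 70 \cdot 0 = -40122 - 0 = -40122 + 0 = -40122$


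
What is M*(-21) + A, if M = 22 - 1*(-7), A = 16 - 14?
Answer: -607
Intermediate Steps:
A = 2
M = 29 (M = 22 + 7 = 29)
M*(-21) + A = 29*(-21) + 2 = -609 + 2 = -607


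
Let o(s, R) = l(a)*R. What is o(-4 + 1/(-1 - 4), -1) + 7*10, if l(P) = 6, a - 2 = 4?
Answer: 64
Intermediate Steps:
a = 6 (a = 2 + 4 = 6)
o(s, R) = 6*R
o(-4 + 1/(-1 - 4), -1) + 7*10 = 6*(-1) + 7*10 = -6 + 70 = 64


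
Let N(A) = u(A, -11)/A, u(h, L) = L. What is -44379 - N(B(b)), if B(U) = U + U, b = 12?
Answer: -1065085/24 ≈ -44379.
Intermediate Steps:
B(U) = 2*U
N(A) = -11/A
-44379 - N(B(b)) = -44379 - (-11)/(2*12) = -44379 - (-11)/24 = -44379 - 1*(-11/24) = -44379 + 11/24 = -1065085/24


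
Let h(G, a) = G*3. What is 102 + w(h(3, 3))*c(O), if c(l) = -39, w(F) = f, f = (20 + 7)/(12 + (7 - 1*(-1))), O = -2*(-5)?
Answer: 987/20 ≈ 49.350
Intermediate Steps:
h(G, a) = 3*G
O = 10
f = 27/20 (f = 27/(12 + (7 + 1)) = 27/(12 + 8) = 27/20 ≈ 1.3500)
w(F) = 27/20
102 + w(h(3, 3))*c(O) = 102 + (27/20)*(-39) = 102 - 1053/20 = 987/20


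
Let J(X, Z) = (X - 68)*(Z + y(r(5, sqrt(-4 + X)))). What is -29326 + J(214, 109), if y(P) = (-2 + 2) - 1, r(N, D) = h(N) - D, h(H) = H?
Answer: -13558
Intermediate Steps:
r(N, D) = N - D
y(P) = -1 (y(P) = 0 - 1 = -1)
J(X, Z) = (-1 + Z)*(-68 + X) (J(X, Z) = (X - 68)*(Z - 1) = (-68 + X)*(-1 + Z) = (-1 + Z)*(-68 + X))
-29326 + J(214, 109) = -29326 + (68 - 1*214 - 68*109 + 214*109) = -29326 + (68 - 214 - 7412 + 23326) = -29326 + 15768 = -13558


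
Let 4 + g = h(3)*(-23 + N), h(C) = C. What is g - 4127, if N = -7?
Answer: -4221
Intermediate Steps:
g = -94 (g = -4 + 3*(-23 - 7) = -4 + 3*(-30) = -4 - 90 = -94)
g - 4127 = -94 - 4127 = -4221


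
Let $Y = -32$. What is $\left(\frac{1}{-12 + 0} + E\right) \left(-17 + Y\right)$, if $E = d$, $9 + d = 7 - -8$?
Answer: $- \frac{3479}{12} \approx -289.92$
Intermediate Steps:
$d = 6$ ($d = -9 + \left(7 - -8\right) = -9 + \left(7 + 8\right) = -9 + 15 = 6$)
$E = 6$
$\left(\frac{1}{-12 + 0} + E\right) \left(-17 + Y\right) = \left(\frac{1}{-12 + 0} + 6\right) \left(-17 - 32\right) = \left(\frac{1}{-12} + 6\right) \left(-49\right) = \left(- \frac{1}{12} + 6\right) \left(-49\right) = \frac{71}{12} \left(-49\right) = - \frac{3479}{12}$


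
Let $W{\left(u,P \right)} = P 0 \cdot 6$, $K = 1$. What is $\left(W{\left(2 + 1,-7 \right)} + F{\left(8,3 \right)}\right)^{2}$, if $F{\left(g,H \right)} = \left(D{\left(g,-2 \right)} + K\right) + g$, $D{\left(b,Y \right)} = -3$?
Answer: $36$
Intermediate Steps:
$F{\left(g,H \right)} = -2 + g$ ($F{\left(g,H \right)} = \left(-3 + 1\right) + g = -2 + g$)
$W{\left(u,P \right)} = 0$ ($W{\left(u,P \right)} = 0 \cdot 6 = 0$)
$\left(W{\left(2 + 1,-7 \right)} + F{\left(8,3 \right)}\right)^{2} = \left(0 + \left(-2 + 8\right)\right)^{2} = \left(0 + 6\right)^{2} = 6^{2} = 36$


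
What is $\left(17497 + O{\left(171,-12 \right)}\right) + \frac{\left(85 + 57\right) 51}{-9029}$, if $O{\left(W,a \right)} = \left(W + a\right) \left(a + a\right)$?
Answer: $\frac{123518507}{9029} \approx 13680.0$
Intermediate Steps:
$O{\left(W,a \right)} = 2 a \left(W + a\right)$ ($O{\left(W,a \right)} = \left(W + a\right) 2 a = 2 a \left(W + a\right)$)
$\left(17497 + O{\left(171,-12 \right)}\right) + \frac{\left(85 + 57\right) 51}{-9029} = \left(17497 + 2 \left(-12\right) \left(171 - 12\right)\right) + \frac{\left(85 + 57\right) 51}{-9029} = \left(17497 + 2 \left(-12\right) 159\right) + 142 \cdot 51 \left(- \frac{1}{9029}\right) = \left(17497 - 3816\right) + 7242 \left(- \frac{1}{9029}\right) = 13681 - \frac{7242}{9029} = \frac{123518507}{9029}$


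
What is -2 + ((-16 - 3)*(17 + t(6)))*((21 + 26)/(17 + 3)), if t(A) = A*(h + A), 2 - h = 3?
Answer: -42011/20 ≈ -2100.6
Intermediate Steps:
h = -1 (h = 2 - 1*3 = 2 - 3 = -1)
t(A) = A*(-1 + A)
-2 + ((-16 - 3)*(17 + t(6)))*((21 + 26)/(17 + 3)) = -2 + ((-16 - 3)*(17 + 6*(-1 + 6)))*((21 + 26)/(17 + 3)) = -2 + (-19*(17 + 6*5))*(47/20) = -2 + (-19*(17 + 30))*(47*(1/20)) = -2 - 19*47*(47/20) = -2 - 893*47/20 = -2 - 41971/20 = -42011/20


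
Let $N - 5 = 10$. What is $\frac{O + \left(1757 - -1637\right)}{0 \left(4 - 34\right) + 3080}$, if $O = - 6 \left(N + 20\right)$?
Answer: $\frac{398}{385} \approx 1.0338$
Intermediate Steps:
$N = 15$ ($N = 5 + 10 = 15$)
$O = -210$ ($O = - 6 \left(15 + 20\right) = \left(-6\right) 35 = -210$)
$\frac{O + \left(1757 - -1637\right)}{0 \left(4 - 34\right) + 3080} = \frac{-210 + \left(1757 - -1637\right)}{0 \left(4 - 34\right) + 3080} = \frac{-210 + \left(1757 + 1637\right)}{0 \left(-30\right) + 3080} = \frac{-210 + 3394}{0 + 3080} = \frac{3184}{3080} = 3184 \cdot \frac{1}{3080} = \frac{398}{385}$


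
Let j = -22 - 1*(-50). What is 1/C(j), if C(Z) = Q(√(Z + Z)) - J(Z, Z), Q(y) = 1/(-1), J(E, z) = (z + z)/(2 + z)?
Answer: -15/43 ≈ -0.34884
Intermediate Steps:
J(E, z) = 2*z/(2 + z) (J(E, z) = (2*z)/(2 + z) = 2*z/(2 + z))
j = 28 (j = -22 + 50 = 28)
Q(y) = -1
C(Z) = -1 - 2*Z/(2 + Z)
1/C(j) = 1/((-2 - 3*28)/(2 + 28)) = 1/((-2 - 84)/30) = 1/((1/30)*(-86)) = 1/(-43/15) = -15/43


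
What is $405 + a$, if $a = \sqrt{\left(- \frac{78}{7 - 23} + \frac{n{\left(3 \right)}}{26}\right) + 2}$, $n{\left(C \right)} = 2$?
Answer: $405 + \frac{\sqrt{18798}}{52} \approx 407.64$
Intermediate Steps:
$a = \frac{\sqrt{18798}}{52}$ ($a = \sqrt{\left(- \frac{78}{7 - 23} + \frac{2}{26}\right) + 2} = \sqrt{\left(- \frac{78}{7 - 23} + 2 \cdot \frac{1}{26}\right) + 2} = \sqrt{\left(- \frac{78}{-16} + \frac{1}{13}\right) + 2} = \sqrt{\left(\left(-78\right) \left(- \frac{1}{16}\right) + \frac{1}{13}\right) + 2} = \sqrt{\left(\frac{39}{8} + \frac{1}{13}\right) + 2} = \sqrt{\frac{515}{104} + 2} = \sqrt{\frac{723}{104}} = \frac{\sqrt{18798}}{52} \approx 2.6367$)
$405 + a = 405 + \frac{\sqrt{18798}}{52}$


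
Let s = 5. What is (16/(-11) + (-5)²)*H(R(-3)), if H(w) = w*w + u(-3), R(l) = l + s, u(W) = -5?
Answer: -259/11 ≈ -23.545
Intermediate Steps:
R(l) = 5 + l (R(l) = l + 5 = 5 + l)
H(w) = -5 + w² (H(w) = w*w - 5 = w² - 5 = -5 + w²)
(16/(-11) + (-5)²)*H(R(-3)) = (16/(-11) + (-5)²)*(-5 + (5 - 3)²) = (16*(-1/11) + 25)*(-5 + 2²) = (-16/11 + 25)*(-5 + 4) = (259/11)*(-1) = -259/11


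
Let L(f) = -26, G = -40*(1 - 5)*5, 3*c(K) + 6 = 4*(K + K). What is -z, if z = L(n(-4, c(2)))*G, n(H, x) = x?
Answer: 20800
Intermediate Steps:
c(K) = -2 + 8*K/3 (c(K) = -2 + (4*(K + K))/3 = -2 + (4*(2*K))/3 = -2 + (8*K)/3 = -2 + 8*K/3)
G = 800 (G = -40*(-4)*5 = -8*(-20)*5 = 160*5 = 800)
z = -20800 (z = -26*800 = -20800)
-z = -1*(-20800) = 20800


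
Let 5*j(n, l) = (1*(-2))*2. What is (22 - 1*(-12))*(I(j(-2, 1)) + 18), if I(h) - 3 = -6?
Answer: 510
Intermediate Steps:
j(n, l) = -4/5 (j(n, l) = ((1*(-2))*2)/5 = (-2*2)/5 = (1/5)*(-4) = -4/5)
I(h) = -3 (I(h) = 3 - 6 = -3)
(22 - 1*(-12))*(I(j(-2, 1)) + 18) = (22 - 1*(-12))*(-3 + 18) = (22 + 12)*15 = 34*15 = 510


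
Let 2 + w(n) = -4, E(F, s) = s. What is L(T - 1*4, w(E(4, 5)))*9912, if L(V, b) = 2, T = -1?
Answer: 19824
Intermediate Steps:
w(n) = -6 (w(n) = -2 - 4 = -6)
L(T - 1*4, w(E(4, 5)))*9912 = 2*9912 = 19824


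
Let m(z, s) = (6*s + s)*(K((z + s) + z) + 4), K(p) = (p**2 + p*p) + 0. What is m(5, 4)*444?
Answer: 4923072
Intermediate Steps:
K(p) = 2*p**2 (K(p) = (p**2 + p**2) + 0 = 2*p**2 + 0 = 2*p**2)
m(z, s) = 7*s*(4 + 2*(s + 2*z)**2) (m(z, s) = (6*s + s)*(2*((z + s) + z)**2 + 4) = (7*s)*(2*((s + z) + z)**2 + 4) = (7*s)*(2*(s + 2*z)**2 + 4) = (7*s)*(4 + 2*(s + 2*z)**2) = 7*s*(4 + 2*(s + 2*z)**2))
m(5, 4)*444 = (14*4*(2 + (4 + 2*5)**2))*444 = (14*4*(2 + (4 + 10)**2))*444 = (14*4*(2 + 14**2))*444 = (14*4*(2 + 196))*444 = (14*4*198)*444 = 11088*444 = 4923072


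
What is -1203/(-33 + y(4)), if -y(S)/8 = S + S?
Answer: 1203/97 ≈ 12.402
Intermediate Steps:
y(S) = -16*S (y(S) = -8*(S + S) = -16*S)
-1203/(-33 + y(4)) = -1203/(-33 - 16*4) = -1203/(-33 - 64) = -1203/(-97) = -1/97*(-1203) = 1203/97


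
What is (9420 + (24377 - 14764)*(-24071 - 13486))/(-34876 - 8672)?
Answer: 120342007/14516 ≈ 8290.3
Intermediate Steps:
(9420 + (24377 - 14764)*(-24071 - 13486))/(-34876 - 8672) = (9420 + 9613*(-37557))/(-43548) = (9420 - 361035441)*(-1/43548) = -361026021*(-1/43548) = 120342007/14516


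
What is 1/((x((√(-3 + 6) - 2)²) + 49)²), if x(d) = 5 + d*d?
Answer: 32209/179372449 + 16912*√3/179372449 ≈ 0.00034287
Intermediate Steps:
x(d) = 5 + d²
1/((x((√(-3 + 6) - 2)²) + 49)²) = 1/(((5 + ((√(-3 + 6) - 2)²)²) + 49)²) = 1/(((5 + ((√3 - 2)²)²) + 49)²) = 1/(((5 + ((-2 + √3)²)²) + 49)²) = 1/(((5 + (-2 + √3)⁴) + 49)²) = 1/((54 + (-2 + √3)⁴)²) = (54 + (-2 + √3)⁴)⁻²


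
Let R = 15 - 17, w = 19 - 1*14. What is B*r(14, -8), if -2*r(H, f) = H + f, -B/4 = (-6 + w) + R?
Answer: -36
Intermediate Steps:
w = 5 (w = 19 - 14 = 5)
R = -2
B = 12 (B = -4*((-6 + 5) - 2) = -4*(-1 - 2) = -4*(-3) = 12)
r(H, f) = -H/2 - f/2 (r(H, f) = -(H + f)/2 = -H/2 - f/2)
B*r(14, -8) = 12*(-1/2*14 - 1/2*(-8)) = 12*(-7 + 4) = 12*(-3) = -36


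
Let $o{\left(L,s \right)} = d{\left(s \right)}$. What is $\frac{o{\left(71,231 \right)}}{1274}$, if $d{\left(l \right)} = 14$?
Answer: $\frac{1}{91} \approx 0.010989$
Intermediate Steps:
$o{\left(L,s \right)} = 14$
$\frac{o{\left(71,231 \right)}}{1274} = \frac{14}{1274} = 14 \cdot \frac{1}{1274} = \frac{1}{91}$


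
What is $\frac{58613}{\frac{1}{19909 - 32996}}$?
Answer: $-767068331$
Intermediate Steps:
$\frac{58613}{\frac{1}{19909 - 32996}} = \frac{58613}{\frac{1}{-13087}} = \frac{58613}{- \frac{1}{13087}} = 58613 \left(-13087\right) = -767068331$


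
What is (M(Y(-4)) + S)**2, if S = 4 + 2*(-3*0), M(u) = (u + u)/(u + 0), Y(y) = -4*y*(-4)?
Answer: 36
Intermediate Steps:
Y(y) = 16*y
M(u) = 2 (M(u) = (2*u)/u = 2)
S = 4 (S = 4 + 2*0 = 4 + 0 = 4)
(M(Y(-4)) + S)**2 = (2 + 4)**2 = 6**2 = 36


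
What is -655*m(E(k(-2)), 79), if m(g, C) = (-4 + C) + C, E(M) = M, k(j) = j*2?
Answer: -100870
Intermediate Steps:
k(j) = 2*j
m(g, C) = -4 + 2*C
-655*m(E(k(-2)), 79) = -655*(-4 + 2*79) = -655*(-4 + 158) = -655*154 = -100870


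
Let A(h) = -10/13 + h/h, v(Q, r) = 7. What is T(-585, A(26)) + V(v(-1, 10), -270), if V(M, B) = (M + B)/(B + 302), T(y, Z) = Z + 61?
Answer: 22053/416 ≈ 53.012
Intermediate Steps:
A(h) = 3/13 (A(h) = -10*1/13 + 1 = -10/13 + 1 = 3/13)
T(y, Z) = 61 + Z
V(M, B) = (B + M)/(302 + B)
T(-585, A(26)) + V(v(-1, 10), -270) = (61 + 3/13) + (-270 + 7)/(302 - 270) = 796/13 - 263/32 = 22053/416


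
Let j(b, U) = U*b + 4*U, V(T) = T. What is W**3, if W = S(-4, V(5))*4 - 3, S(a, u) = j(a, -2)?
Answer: -27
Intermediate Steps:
j(b, U) = 4*U + U*b
S(a, u) = -8 - 2*a (S(a, u) = -2*(4 + a) = -8 - 2*a)
W = -3 (W = (-8 - 2*(-4))*4 - 3 = (-8 + 8)*4 - 3 = 0*4 - 3 = 0 - 3 = -3)
W**3 = (-3)**3 = -27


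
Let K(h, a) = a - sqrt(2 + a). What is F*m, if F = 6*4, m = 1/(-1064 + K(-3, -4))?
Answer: -12816/570313 + 12*I*sqrt(2)/570313 ≈ -0.022472 + 2.9757e-5*I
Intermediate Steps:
m = 1/(-1068 - I*sqrt(2)) (m = 1/(-1064 + (-4 - sqrt(2 - 4))) = 1/(-1064 + (-4 - sqrt(-2))) = 1/(-1064 + (-4 - I*sqrt(2))) = 1/(-1068 - I*sqrt(2)) ≈ -0.00093633 + 1.24e-6*I)
F = 24
F*m = 24*(I/(sqrt(2) - 1068*I)) = 24*I/(sqrt(2) - 1068*I)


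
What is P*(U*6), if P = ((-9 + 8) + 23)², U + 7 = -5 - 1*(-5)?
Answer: -20328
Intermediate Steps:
U = -7 (U = -7 + (-5 - 1*(-5)) = -7 + (-5 + 5) = -7 + 0 = -7)
P = 484 (P = (-1 + 23)² = 22² = 484)
P*(U*6) = 484*(-7*6) = 484*(-42) = -20328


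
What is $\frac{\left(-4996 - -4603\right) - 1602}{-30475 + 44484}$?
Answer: $- \frac{1995}{14009} \approx -0.14241$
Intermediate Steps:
$\frac{\left(-4996 - -4603\right) - 1602}{-30475 + 44484} = \frac{\left(-4996 + 4603\right) - 1602}{14009} = \left(-393 - 1602\right) \frac{1}{14009} = \left(-1995\right) \frac{1}{14009} = - \frac{1995}{14009}$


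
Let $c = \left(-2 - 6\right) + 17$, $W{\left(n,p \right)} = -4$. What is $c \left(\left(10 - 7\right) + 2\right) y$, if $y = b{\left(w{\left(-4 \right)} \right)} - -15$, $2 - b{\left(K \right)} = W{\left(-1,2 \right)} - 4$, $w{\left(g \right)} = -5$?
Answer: $1125$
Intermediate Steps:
$b{\left(K \right)} = 10$ ($b{\left(K \right)} = 2 - \left(-4 - 4\right) = 2 - -8 = 2 + 8 = 10$)
$c = 9$ ($c = \left(-2 - 6\right) + 17 = -8 + 17 = 9$)
$y = 25$ ($y = 10 - -15 = 10 + 15 = 25$)
$c \left(\left(10 - 7\right) + 2\right) y = 9 \left(\left(10 - 7\right) + 2\right) 25 = 9 \left(3 + 2\right) 25 = 9 \cdot 5 \cdot 25 = 45 \cdot 25 = 1125$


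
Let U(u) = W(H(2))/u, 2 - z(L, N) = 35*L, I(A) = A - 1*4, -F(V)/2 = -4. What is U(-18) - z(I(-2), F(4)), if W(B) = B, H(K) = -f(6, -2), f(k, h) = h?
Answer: -1909/9 ≈ -212.11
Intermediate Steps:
F(V) = 8 (F(V) = -2*(-4) = 8)
H(K) = 2 (H(K) = -1*(-2) = 2)
I(A) = -4 + A (I(A) = A - 4 = -4 + A)
z(L, N) = 2 - 35*L
U(u) = 2/u
U(-18) - z(I(-2), F(4)) = 2/(-18) - (2 - 35*(-4 - 2)) = 2*(-1/18) - (2 - 35*(-6)) = -⅑ - (2 + 210) = -⅑ - 1*212 = -⅑ - 212 = -1909/9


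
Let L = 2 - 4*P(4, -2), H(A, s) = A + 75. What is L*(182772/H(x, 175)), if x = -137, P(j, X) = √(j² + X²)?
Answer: -182772/31 + 731088*√5/31 ≈ 46838.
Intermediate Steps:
P(j, X) = √(X² + j²)
H(A, s) = 75 + A
L = 2 - 8*√5 (L = 2 - 4*√((-2)² + 4²) = 2 - 4*√(4 + 16) = 2 - 8*√5 ≈ -15.889)
L*(182772/H(x, 175)) = (2 - 8*√5)*(182772/(75 - 137)) = (2 - 8*√5)*(182772/(-62)) = (2 - 8*√5)*(182772*(-1/62)) = (2 - 8*√5)*(-91386/31) = -182772/31 + 731088*√5/31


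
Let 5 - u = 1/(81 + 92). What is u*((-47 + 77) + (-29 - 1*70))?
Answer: -59616/173 ≈ -344.60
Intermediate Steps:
u = 864/173 (u = 5 - 1/(81 + 92) = 5 - 1/173 = 864/173 ≈ 4.9942)
u*((-47 + 77) + (-29 - 1*70)) = 864*((-47 + 77) + (-29 - 1*70))/173 = 864*(30 + (-29 - 70))/173 = 864*(30 - 99)/173 = (864/173)*(-69) = -59616/173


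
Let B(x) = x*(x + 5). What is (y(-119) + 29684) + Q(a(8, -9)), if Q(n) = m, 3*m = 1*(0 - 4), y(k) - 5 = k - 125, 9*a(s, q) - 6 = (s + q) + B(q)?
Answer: 88331/3 ≈ 29444.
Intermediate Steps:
B(x) = x*(5 + x)
a(s, q) = 2/3 + q/9 + s/9 + q*(5 + q)/9 (a(s, q) = 2/3 + ((s + q) + q*(5 + q))/9 = 2/3 + ((q + s) + q*(5 + q))/9 = 2/3 + (q + s + q*(5 + q))/9 = 2/3 + (q/9 + s/9 + q*(5 + q)/9) = 2/3 + q/9 + s/9 + q*(5 + q)/9)
y(k) = -120 + k (y(k) = 5 + (k - 125) = 5 + (-125 + k) = -120 + k)
m = -4/3 (m = (1*(0 - 4))/3 = (1*(-4))/3 = (1/3)*(-4) = -4/3 ≈ -1.3333)
Q(n) = -4/3
(y(-119) + 29684) + Q(a(8, -9)) = ((-120 - 119) + 29684) - 4/3 = (-239 + 29684) - 4/3 = 29445 - 4/3 = 88331/3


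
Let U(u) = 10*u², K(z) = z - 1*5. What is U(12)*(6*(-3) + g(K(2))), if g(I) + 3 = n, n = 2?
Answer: -27360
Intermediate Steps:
K(z) = -5 + z (K(z) = z - 5 = -5 + z)
g(I) = -1 (g(I) = -3 + 2 = -1)
U(12)*(6*(-3) + g(K(2))) = (10*12²)*(6*(-3) - 1) = (10*144)*(-18 - 1) = 1440*(-19) = -27360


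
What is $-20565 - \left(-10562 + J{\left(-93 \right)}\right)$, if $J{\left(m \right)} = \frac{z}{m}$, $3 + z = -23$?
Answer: $- \frac{930305}{93} \approx -10003.0$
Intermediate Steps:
$z = -26$ ($z = -3 - 23 = -26$)
$J{\left(m \right)} = - \frac{26}{m}$
$-20565 - \left(-10562 + J{\left(-93 \right)}\right) = -20565 + \left(10562 - - \frac{26}{-93}\right) = -20565 + \left(10562 - \left(-26\right) \left(- \frac{1}{93}\right)\right) = -20565 + \left(10562 - \frac{26}{93}\right) = -20565 + \frac{982240}{93} = - \frac{930305}{93}$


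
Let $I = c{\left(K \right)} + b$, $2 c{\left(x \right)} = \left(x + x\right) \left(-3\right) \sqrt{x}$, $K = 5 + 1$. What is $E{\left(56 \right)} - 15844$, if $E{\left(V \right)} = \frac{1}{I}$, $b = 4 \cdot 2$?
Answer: $- \frac{3723341}{235} - \frac{9 \sqrt{6}}{940} \approx -15844.0$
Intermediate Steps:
$K = 6$
$b = 8$
$c{\left(x \right)} = - 3 x^{\frac{3}{2}}$ ($c{\left(x \right)} = \frac{\left(x + x\right) \left(-3\right) \sqrt{x}}{2} = \frac{2 x \left(-3\right) \sqrt{x}}{2} = \frac{- 6 x \sqrt{x}}{2} = \frac{\left(-6\right) x^{\frac{3}{2}}}{2} = - 3 x^{\frac{3}{2}}$)
$I = 8 - 18 \sqrt{6}$ ($I = - 3 \cdot 6^{\frac{3}{2}} + 8 = - 3 \cdot 6 \sqrt{6} + 8 = - 18 \sqrt{6} + 8 = 8 - 18 \sqrt{6} \approx -36.091$)
$E{\left(V \right)} = \frac{1}{8 - 18 \sqrt{6}}$
$E{\left(56 \right)} - 15844 = \left(- \frac{1}{235} - \frac{9 \sqrt{6}}{940}\right) - 15844 = - \frac{3723341}{235} - \frac{9 \sqrt{6}}{940}$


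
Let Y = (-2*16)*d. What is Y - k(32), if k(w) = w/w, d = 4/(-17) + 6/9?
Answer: -755/51 ≈ -14.804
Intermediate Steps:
d = 22/51 (d = 4*(-1/17) + 6*(⅑) = -4/17 + ⅔ = 22/51 ≈ 0.43137)
k(w) = 1
Y = -704/51 (Y = -2*16*(22/51) = -32*22/51 = -704/51 ≈ -13.804)
Y - k(32) = -704/51 - 1*1 = -704/51 - 1 = -755/51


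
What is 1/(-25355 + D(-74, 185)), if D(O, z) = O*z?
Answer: -1/39045 ≈ -2.5611e-5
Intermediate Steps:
1/(-25355 + D(-74, 185)) = 1/(-25355 - 74*185) = 1/(-25355 - 13690) = 1/(-39045) = -1/39045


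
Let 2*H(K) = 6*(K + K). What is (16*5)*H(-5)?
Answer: -2400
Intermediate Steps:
H(K) = 6*K (H(K) = (6*(K + K))/2 = (6*(2*K))/2 = (12*K)/2 = 6*K)
(16*5)*H(-5) = (16*5)*(6*(-5)) = 80*(-30) = -2400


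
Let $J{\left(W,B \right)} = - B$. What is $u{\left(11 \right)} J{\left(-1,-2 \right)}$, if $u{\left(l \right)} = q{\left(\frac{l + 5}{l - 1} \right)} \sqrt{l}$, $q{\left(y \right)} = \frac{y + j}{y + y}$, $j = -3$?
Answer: $- \frac{7 \sqrt{11}}{8} \approx -2.902$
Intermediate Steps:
$q{\left(y \right)} = \frac{-3 + y}{2 y}$ ($q{\left(y \right)} = \frac{y - 3}{y + y} = \frac{-3 + y}{2 y}$)
$u{\left(l \right)} = \frac{\sqrt{l} \left(-1 + l\right) \left(-3 + \frac{5 + l}{-1 + l}\right)}{2 \left(5 + l\right)}$ ($u{\left(l \right)} = \frac{-3 + \frac{l + 5}{l - 1}}{2 \frac{l + 5}{l - 1}} \sqrt{l} = \frac{-3 + \frac{5 + l}{-1 + l}}{2 \frac{5 + l}{-1 + l}} \sqrt{l} = \frac{\frac{-1 + l}{5 + l} \left(-3 + \frac{5 + l}{-1 + l}\right)}{2} \sqrt{l} = \frac{\left(-1 + l\right) \left(-3 + \frac{5 + l}{-1 + l}\right)}{2 \left(5 + l\right)} \sqrt{l} = \frac{\sqrt{l} \left(-1 + l\right) \left(-3 + \frac{5 + l}{-1 + l}\right)}{2 \left(5 + l\right)}$)
$u{\left(11 \right)} J{\left(-1,-2 \right)} = \frac{\sqrt{11} \left(4 - 11\right)}{5 + 11} \left(\left(-1\right) \left(-2\right)\right) = \frac{\sqrt{11} \left(4 - 11\right)}{16} \cdot 2 = \sqrt{11} \cdot \frac{1}{16} \left(-7\right) 2 = - \frac{7 \sqrt{11}}{16} \cdot 2 = - \frac{7 \sqrt{11}}{8}$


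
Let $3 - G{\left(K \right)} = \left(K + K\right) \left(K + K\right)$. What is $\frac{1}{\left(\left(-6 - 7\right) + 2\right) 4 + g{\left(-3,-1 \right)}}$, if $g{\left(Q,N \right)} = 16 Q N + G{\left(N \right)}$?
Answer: $\frac{1}{3} \approx 0.33333$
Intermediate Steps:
$G{\left(K \right)} = 3 - 4 K^{2}$ ($G{\left(K \right)} = 3 - \left(K + K\right) \left(K + K\right) = 3 - 2 K 2 K = 3 - 4 K^{2}$)
$g{\left(Q,N \right)} = 3 - 4 N^{2} + 16 N Q$ ($g{\left(Q,N \right)} = 16 Q N - \left(-3 + 4 N^{2}\right) = 16 N Q - \left(-3 + 4 N^{2}\right) = 3 - 4 N^{2} + 16 N Q$)
$\frac{1}{\left(\left(-6 - 7\right) + 2\right) 4 + g{\left(-3,-1 \right)}} = \frac{1}{\left(\left(-6 - 7\right) + 2\right) 4 + \left(3 - 4 \left(-1\right)^{2} + 16 \left(-1\right) \left(-3\right)\right)} = \frac{1}{\left(\left(-6 - 7\right) + 2\right) 4 + \left(3 - 4 + 48\right)} = \frac{1}{\left(-13 + 2\right) 4 + \left(3 - 4 + 48\right)} = \frac{1}{\left(-11\right) 4 + 47} = \frac{1}{-44 + 47} = \frac{1}{3}$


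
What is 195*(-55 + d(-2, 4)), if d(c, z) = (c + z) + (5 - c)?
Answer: -8970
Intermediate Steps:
d(c, z) = 5 + z
195*(-55 + d(-2, 4)) = 195*(-55 + (5 + 4)) = 195*(-55 + 9) = 195*(-46) = -8970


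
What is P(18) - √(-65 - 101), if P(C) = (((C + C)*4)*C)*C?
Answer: 46656 - I*√166 ≈ 46656.0 - 12.884*I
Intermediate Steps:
P(C) = 8*C³ (P(C) = (((2*C)*4)*C)*C = ((8*C)*C)*C = (8*C²)*C = 8*C³)
P(18) - √(-65 - 101) = 8*18³ - √(-65 - 101) = 8*5832 - √(-166) = 46656 - I*√166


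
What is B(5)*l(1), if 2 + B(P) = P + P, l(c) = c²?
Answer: 8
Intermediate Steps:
B(P) = -2 + 2*P (B(P) = -2 + (P + P) = -2 + 2*P)
B(5)*l(1) = (-2 + 2*5)*1² = (-2 + 10)*1 = 8*1 = 8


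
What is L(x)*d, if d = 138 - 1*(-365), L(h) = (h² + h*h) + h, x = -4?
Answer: 14084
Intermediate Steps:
L(h) = h + 2*h² (L(h) = (h² + h²) + h = 2*h² + h = h + 2*h²)
d = 503 (d = 138 + 365 = 503)
L(x)*d = -4*(1 + 2*(-4))*503 = -4*(1 - 8)*503 = -4*(-7)*503 = 28*503 = 14084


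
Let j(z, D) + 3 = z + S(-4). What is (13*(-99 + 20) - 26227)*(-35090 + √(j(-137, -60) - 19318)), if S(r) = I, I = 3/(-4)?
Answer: 956342860 - 13627*I*√77835 ≈ 9.5634e+8 - 3.8018e+6*I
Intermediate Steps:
I = -¾ (I = 3*(-¼) = -¾ ≈ -0.75000)
S(r) = -¾
j(z, D) = -15/4 + z (j(z, D) = -3 + (z - ¾) = -3 + (-¾ + z) = -15/4 + z)
(13*(-99 + 20) - 26227)*(-35090 + √(j(-137, -60) - 19318)) = (13*(-99 + 20) - 26227)*(-35090 + √((-15/4 - 137) - 19318)) = (13*(-79) - 26227)*(-35090 + √(-563/4 - 19318)) = (-1027 - 26227)*(-35090 + √(-77835/4)) = -27254*(-35090 + I*√77835/2) = 956342860 - 13627*I*√77835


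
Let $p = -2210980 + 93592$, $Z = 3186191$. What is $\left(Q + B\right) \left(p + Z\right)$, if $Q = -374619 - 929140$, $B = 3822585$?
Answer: $2692128785278$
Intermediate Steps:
$p = -2117388$
$Q = -1303759$
$\left(Q + B\right) \left(p + Z\right) = \left(-1303759 + 3822585\right) \left(-2117388 + 3186191\right) = 2518826 \cdot 1068803 = 2692128785278$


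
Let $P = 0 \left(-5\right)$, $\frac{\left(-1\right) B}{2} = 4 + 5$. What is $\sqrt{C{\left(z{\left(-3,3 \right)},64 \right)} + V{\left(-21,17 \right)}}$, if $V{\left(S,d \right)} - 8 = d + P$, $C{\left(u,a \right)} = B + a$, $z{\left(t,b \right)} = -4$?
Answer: $\sqrt{71} \approx 8.4261$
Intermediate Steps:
$B = -18$ ($B = - 2 \left(4 + 5\right) = \left(-2\right) 9 = -18$)
$P = 0$
$C{\left(u,a \right)} = -18 + a$
$V{\left(S,d \right)} = 8 + d$ ($V{\left(S,d \right)} = 8 + \left(d + 0\right) = 8 + d$)
$\sqrt{C{\left(z{\left(-3,3 \right)},64 \right)} + V{\left(-21,17 \right)}} = \sqrt{\left(-18 + 64\right) + \left(8 + 17\right)} = \sqrt{46 + 25} = \sqrt{71}$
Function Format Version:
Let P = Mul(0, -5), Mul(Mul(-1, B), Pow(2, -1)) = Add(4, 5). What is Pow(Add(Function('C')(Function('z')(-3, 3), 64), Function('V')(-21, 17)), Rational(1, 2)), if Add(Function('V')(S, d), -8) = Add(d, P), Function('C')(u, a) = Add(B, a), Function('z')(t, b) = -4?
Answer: Pow(71, Rational(1, 2)) ≈ 8.4261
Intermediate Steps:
B = -18 (B = Mul(-2, Add(4, 5)) = Mul(-2, 9) = -18)
P = 0
Function('C')(u, a) = Add(-18, a)
Function('V')(S, d) = Add(8, d) (Function('V')(S, d) = Add(8, Add(d, 0)) = Add(8, d))
Pow(Add(Function('C')(Function('z')(-3, 3), 64), Function('V')(-21, 17)), Rational(1, 2)) = Pow(Add(Add(-18, 64), Add(8, 17)), Rational(1, 2)) = Pow(Add(46, 25), Rational(1, 2)) = Pow(71, Rational(1, 2))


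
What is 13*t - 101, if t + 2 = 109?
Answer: 1290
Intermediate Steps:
t = 107 (t = -2 + 109 = 107)
13*t - 101 = 13*107 - 101 = 1391 - 101 = 1290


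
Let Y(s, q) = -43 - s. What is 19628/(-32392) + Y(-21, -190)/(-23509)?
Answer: -115180507/190375882 ≈ -0.60502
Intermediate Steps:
19628/(-32392) + Y(-21, -190)/(-23509) = 19628/(-32392) + (-43 - 1*(-21))/(-23509) = 19628*(-1/32392) + (-43 + 21)*(-1/23509) = -4907/8098 - 22*(-1/23509) = -4907/8098 + 22/23509 = -115180507/190375882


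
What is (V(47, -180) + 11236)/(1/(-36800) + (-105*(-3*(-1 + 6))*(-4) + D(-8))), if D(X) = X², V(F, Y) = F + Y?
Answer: -408590400/229484801 ≈ -1.7805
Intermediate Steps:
(V(47, -180) + 11236)/(1/(-36800) + (-105*(-3*(-1 + 6))*(-4) + D(-8))) = ((47 - 180) + 11236)/(1/(-36800) + (-105*(-3*(-1 + 6))*(-4) + (-8)²)) = (-133 + 11236)/(-1/36800 + (-105*(-3*5)*(-4) + 64)) = 11103/(-1/36800 + (-(-1575)*(-4) + 64)) = 11103/(-1/36800 + (-105*60 + 64)) = 11103/(-1/36800 + (-6300 + 64)) = 11103/(-1/36800 - 6236) = 11103/(-229484801/36800) = 11103*(-36800/229484801) = -408590400/229484801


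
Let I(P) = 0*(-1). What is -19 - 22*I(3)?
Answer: -19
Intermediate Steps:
I(P) = 0
-19 - 22*I(3) = -19 - 22*0 = -19 + 0 = -19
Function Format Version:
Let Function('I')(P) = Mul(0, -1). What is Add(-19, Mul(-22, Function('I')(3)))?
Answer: -19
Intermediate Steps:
Function('I')(P) = 0
Add(-19, Mul(-22, Function('I')(3))) = Add(-19, Mul(-22, 0)) = Add(-19, 0) = -19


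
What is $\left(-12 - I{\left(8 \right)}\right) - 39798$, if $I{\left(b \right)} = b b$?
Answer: $-39874$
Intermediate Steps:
$I{\left(b \right)} = b^{2}$
$\left(-12 - I{\left(8 \right)}\right) - 39798 = \left(-12 - 8^{2}\right) - 39798 = \left(-12 - 64\right) - 39798 = -76 - 39798 = -39874$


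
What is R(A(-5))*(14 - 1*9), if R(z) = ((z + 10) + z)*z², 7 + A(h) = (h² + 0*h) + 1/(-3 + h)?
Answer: 18710835/256 ≈ 73089.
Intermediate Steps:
A(h) = -7 + h² + 1/(-3 + h) (A(h) = -7 + ((h² + 0*h) + 1/(-3 + h)) = -7 + ((h² + 0) + 1/(-3 + h)) = -7 + (h² + 1/(-3 + h)) = -7 + h² + 1/(-3 + h))
R(z) = z²*(10 + 2*z) (R(z) = ((10 + z) + z)*z² = (10 + 2*z)*z² = z²*(10 + 2*z))
R(A(-5))*(14 - 1*9) = (2*((22 + (-5)³ - 7*(-5) - 3*(-5)²)/(-3 - 5))²*(5 + (22 + (-5)³ - 7*(-5) - 3*(-5)²)/(-3 - 5)))*(14 - 1*9) = (2*((22 - 125 + 35 - 3*25)/(-8))²*(5 + (22 - 125 + 35 - 3*25)/(-8)))*(14 - 9) = (2*(-(22 - 125 + 35 - 75)/8)²*(5 - (22 - 125 + 35 - 75)/8))*5 = (2*(-⅛*(-143))²*(5 - ⅛*(-143)))*5 = (2*(143/8)²*(5 + 143/8))*5 = (2*(20449/64)*(183/8))*5 = (3742167/256)*5 = 18710835/256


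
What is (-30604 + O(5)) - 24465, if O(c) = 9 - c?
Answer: -55065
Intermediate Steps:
(-30604 + O(5)) - 24465 = (-30604 + (9 - 1*5)) - 24465 = (-30604 + (9 - 5)) - 24465 = (-30604 + 4) - 24465 = -30600 - 24465 = -55065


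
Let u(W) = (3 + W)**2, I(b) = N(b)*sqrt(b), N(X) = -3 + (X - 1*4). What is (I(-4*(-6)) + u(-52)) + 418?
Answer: 2819 + 34*sqrt(6) ≈ 2902.3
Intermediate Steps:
N(X) = -7 + X (N(X) = -3 + (X - 4) = -3 + (-4 + X) = -7 + X)
I(b) = sqrt(b)*(-7 + b) (I(b) = (-7 + b)*sqrt(b) = sqrt(b)*(-7 + b))
(I(-4*(-6)) + u(-52)) + 418 = (sqrt(-4*(-6))*(-7 - 4*(-6)) + (3 - 52)**2) + 418 = (sqrt(24)*(-7 + 24) + (-49)**2) + 418 = ((2*sqrt(6))*17 + 2401) + 418 = (34*sqrt(6) + 2401) + 418 = (2401 + 34*sqrt(6)) + 418 = 2819 + 34*sqrt(6)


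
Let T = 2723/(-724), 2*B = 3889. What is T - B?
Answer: -1410541/724 ≈ -1948.3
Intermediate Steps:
B = 3889/2 (B = (½)*3889 = 3889/2 ≈ 1944.5)
T = -2723/724 (T = 2723*(-1/724) = -2723/724 ≈ -3.7611)
T - B = -2723/724 - 1*3889/2 = -2723/724 - 3889/2 = -1410541/724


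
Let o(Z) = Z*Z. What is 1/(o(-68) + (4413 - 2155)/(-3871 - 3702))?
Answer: 7573/35015294 ≈ 0.00021628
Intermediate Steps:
o(Z) = Z²
1/(o(-68) + (4413 - 2155)/(-3871 - 3702)) = 1/((-68)² + (4413 - 2155)/(-3871 - 3702)) = 1/(4624 + 2258/(-7573)) = 1/(4624 + 2258*(-1/7573)) = 1/(4624 - 2258/7573) = 1/(35015294/7573) = 7573/35015294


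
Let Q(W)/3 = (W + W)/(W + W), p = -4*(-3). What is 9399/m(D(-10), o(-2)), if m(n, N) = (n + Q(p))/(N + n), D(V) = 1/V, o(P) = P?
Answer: -197379/29 ≈ -6806.2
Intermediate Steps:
p = 12
Q(W) = 3 (Q(W) = 3*((W + W)/(W + W)) = 3*((2*W)/((2*W))) = 3*((2*W)*(1/(2*W))) = 3*1 = 3)
m(n, N) = (3 + n)/(N + n) (m(n, N) = (n + 3)/(N + n) = (3 + n)/(N + n))
9399/m(D(-10), o(-2)) = 9399/(((3 + 1/(-10))/(-2 + 1/(-10)))) = 9399/(((3 - ⅒)/(-2 - ⅒))) = 9399/(((29/10)/(-21/10))) = 9399/((-10/21*29/10)) = 9399/(-29/21) = 9399*(-21/29) = -197379/29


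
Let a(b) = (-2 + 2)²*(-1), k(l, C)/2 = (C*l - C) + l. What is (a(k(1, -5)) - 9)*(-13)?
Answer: 117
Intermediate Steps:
k(l, C) = -2*C + 2*l + 2*C*l (k(l, C) = 2*((C*l - C) + l) = 2*((-C + C*l) + l) = 2*(l - C + C*l) = -2*C + 2*l + 2*C*l)
a(b) = 0 (a(b) = 0²*(-1) = 0*(-1) = 0)
(a(k(1, -5)) - 9)*(-13) = (0 - 9)*(-13) = -9*(-13) = 117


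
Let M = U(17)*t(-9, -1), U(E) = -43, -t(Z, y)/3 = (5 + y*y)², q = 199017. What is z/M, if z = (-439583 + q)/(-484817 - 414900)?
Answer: 120283/2089142874 ≈ 5.7575e-5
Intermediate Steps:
z = 240566/899717 (z = (-439583 + 199017)/(-484817 - 414900) = -240566/(-899717) = -240566*(-1/899717) = 240566/899717 ≈ 0.26738)
t(Z, y) = -3*(5 + y²)² (t(Z, y) = -3*(5 + y*y)² = -3*(5 + y²)²)
M = 4644 (M = -(-129)*(5 + (-1)²)² = -(-129)*(5 + 1)² = -(-129)*6² = -(-129)*36 = -43*(-108) = 4644)
z/M = (240566/899717)/4644 = (240566/899717)*(1/4644) = 120283/2089142874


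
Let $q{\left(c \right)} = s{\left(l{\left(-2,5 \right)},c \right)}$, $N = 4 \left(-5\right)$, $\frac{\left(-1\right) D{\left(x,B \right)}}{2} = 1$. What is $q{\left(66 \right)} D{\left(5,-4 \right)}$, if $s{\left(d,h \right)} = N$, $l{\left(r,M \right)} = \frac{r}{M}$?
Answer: $40$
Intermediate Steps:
$D{\left(x,B \right)} = -2$ ($D{\left(x,B \right)} = \left(-2\right) 1 = -2$)
$N = -20$
$s{\left(d,h \right)} = -20$
$q{\left(c \right)} = -20$
$q{\left(66 \right)} D{\left(5,-4 \right)} = \left(-20\right) \left(-2\right) = 40$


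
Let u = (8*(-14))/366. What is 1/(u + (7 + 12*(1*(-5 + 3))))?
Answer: -183/3167 ≈ -0.057783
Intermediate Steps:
u = -56/183 (u = -112*1/366 = -56/183 ≈ -0.30601)
1/(u + (7 + 12*(1*(-5 + 3)))) = 1/(-56/183 + (7 + 12*(1*(-5 + 3)))) = 1/(-56/183 + (7 + 12*(1*(-2)))) = 1/(-56/183 + (7 + 12*(-2))) = 1/(-56/183 + (7 - 24)) = 1/(-56/183 - 17) = 1/(-3167/183) = -183/3167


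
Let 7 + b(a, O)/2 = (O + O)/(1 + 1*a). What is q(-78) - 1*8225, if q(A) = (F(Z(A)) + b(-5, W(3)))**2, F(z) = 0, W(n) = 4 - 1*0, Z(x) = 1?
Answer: -7901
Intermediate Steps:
W(n) = 4 (W(n) = 4 + 0 = 4)
b(a, O) = -14 + 4*O/(1 + a) (b(a, O) = -14 + 2*((O + O)/(1 + 1*a)) = -14 + 2*((2*O)/(1 + a)) = -14 + 2*(2*O/(1 + a)) = -14 + 4*O/(1 + a))
q(A) = 324 (q(A) = (0 + 2*(-7 - 7*(-5) + 2*4)/(1 - 5))**2 = (0 + 2*(-7 + 35 + 8)/(-4))**2 = (0 + 2*(-1/4)*36)**2 = (0 - 18)**2 = (-18)**2 = 324)
q(-78) - 1*8225 = 324 - 1*8225 = 324 - 8225 = -7901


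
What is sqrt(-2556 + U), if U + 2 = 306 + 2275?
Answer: sqrt(23) ≈ 4.7958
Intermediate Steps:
U = 2579 (U = -2 + (306 + 2275) = -2 + 2581 = 2579)
sqrt(-2556 + U) = sqrt(-2556 + 2579) = sqrt(23)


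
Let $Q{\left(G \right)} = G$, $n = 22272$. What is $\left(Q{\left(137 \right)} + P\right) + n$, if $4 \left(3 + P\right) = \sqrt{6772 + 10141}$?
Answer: $22406 + \frac{\sqrt{16913}}{4} \approx 22439.0$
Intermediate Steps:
$P = -3 + \frac{\sqrt{16913}}{4}$ ($P = -3 + \frac{\sqrt{6772 + 10141}}{4} = -3 + \frac{\sqrt{16913}}{4} \approx 29.513$)
$\left(Q{\left(137 \right)} + P\right) + n = \left(137 - \left(3 - \frac{\sqrt{16913}}{4}\right)\right) + 22272 = \left(134 + \frac{\sqrt{16913}}{4}\right) + 22272 = 22406 + \frac{\sqrt{16913}}{4}$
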